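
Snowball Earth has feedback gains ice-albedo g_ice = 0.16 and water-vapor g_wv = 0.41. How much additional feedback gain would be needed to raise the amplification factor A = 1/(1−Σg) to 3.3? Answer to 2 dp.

0.13

Current total gain = 0.57.
Target gain for A = 3.3: g* = 1 − 1/3.3 = 0.697.
Additional gain needed = 0.697 − 0.57 = 0.13.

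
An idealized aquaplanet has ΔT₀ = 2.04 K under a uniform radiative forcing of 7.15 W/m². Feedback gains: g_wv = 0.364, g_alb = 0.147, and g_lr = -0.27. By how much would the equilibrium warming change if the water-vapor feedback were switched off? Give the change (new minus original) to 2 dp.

Original: g = 0.241, ΔT = 2.04/(1−0.241) = 2.6877 K.
Without water-vapor: g' = -0.123, ΔT' = 2.04/(1+0.123) = 1.8166 K.
Change = 1.8166 − 2.6877 = -0.87 K.

-0.87 K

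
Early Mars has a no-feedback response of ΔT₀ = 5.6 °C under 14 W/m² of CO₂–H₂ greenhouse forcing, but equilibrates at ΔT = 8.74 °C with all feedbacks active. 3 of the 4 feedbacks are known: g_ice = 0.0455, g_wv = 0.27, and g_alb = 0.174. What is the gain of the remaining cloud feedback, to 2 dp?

Amplification A = ΔT/ΔT₀ = 8.74/5.6 = 1.561.
Total gain g = 1 − 1/A = 1 − 1/1.561 = 0.3594.
Known gains sum to 0.0455 + 0.27 + 0.174 = 0.4895.
g_cld = 0.3594 − 0.4895 = -0.13.

-0.13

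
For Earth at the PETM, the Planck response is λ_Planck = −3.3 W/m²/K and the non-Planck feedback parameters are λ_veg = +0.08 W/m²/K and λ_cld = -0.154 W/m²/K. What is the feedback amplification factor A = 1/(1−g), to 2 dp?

0.98

Convert to gains: g_veg = 0.08/3.3 = 0.02424; g_cld = -0.154/3.3 = -0.04667.
Total gain g = -0.02243.
A = 1/(1 + 0.02243) = 0.98.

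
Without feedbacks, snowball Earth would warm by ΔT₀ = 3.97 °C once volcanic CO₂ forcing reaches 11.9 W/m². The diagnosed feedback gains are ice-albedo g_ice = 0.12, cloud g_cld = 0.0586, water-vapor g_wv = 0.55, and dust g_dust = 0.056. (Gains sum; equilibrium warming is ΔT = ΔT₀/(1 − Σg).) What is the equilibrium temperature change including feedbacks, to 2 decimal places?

18.43 °C

Total gain g = 0.12 + 0.0586 + 0.55 + 0.056 = 0.7846.
Amplification A = 1/(1 − 0.7846) = 4.643.
ΔT = 3.97 × 4.643 = 18.43 °C.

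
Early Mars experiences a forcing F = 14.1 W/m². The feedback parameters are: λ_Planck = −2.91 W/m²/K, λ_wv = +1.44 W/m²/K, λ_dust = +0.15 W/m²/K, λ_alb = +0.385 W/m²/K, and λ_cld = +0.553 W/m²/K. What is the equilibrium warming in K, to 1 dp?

36.9 K

Net feedback parameter λ = (−2.91) + (+1.44) + (+0.15) + (+0.385) + (+0.553) = -0.382 W/m²/K.
ΔT = −F/λ = −14.1/(-0.382) = 36.9 K.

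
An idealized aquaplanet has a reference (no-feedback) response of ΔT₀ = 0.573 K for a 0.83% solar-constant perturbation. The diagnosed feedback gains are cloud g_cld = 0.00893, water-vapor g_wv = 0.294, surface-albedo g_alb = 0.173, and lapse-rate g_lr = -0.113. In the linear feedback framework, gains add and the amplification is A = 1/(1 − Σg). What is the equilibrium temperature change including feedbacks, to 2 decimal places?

Total gain g = 0.00893 + 0.294 + 0.173 − 0.113 = 0.36293.
Amplification A = 1/(1 − 0.36293) = 1.57.
ΔT = 0.573 × 1.57 = 0.90 K.

0.90 K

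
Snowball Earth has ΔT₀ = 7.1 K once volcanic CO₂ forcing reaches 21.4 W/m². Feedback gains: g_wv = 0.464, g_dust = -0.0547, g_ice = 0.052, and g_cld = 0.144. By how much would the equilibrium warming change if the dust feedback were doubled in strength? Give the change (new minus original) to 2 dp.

-2.19 K

Original: g = 0.6053, ΔT = 7.1/(1−0.6053) = 17.9883 K.
With doubled dust: g' = 0.5506, ΔT' = 7.1/(1−0.5506) = 15.7988 K.
Change = 15.7988 − 17.9883 = -2.19 K.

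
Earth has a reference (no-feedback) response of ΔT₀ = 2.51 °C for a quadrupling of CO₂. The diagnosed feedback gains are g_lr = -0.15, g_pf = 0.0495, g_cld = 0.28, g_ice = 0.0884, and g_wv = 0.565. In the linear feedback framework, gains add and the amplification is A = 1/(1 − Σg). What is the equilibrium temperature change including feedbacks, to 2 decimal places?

15.02 °C

Total gain g = -0.15 + 0.0495 + 0.28 + 0.0884 + 0.565 = 0.8329.
Amplification A = 1/(1 − 0.8329) = 5.984.
ΔT = 2.51 × 5.984 = 15.02 °C.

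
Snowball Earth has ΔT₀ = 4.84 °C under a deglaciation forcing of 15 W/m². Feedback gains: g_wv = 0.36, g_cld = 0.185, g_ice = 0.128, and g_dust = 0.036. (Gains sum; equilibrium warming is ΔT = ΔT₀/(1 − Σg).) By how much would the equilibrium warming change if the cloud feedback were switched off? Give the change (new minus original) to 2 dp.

-6.46 °C

Original: g = 0.709, ΔT = 4.84/(1−0.709) = 16.6323 °C.
Without cloud: g' = 0.524, ΔT' = 4.84/(1−0.524) = 10.1681 °C.
Change = 10.1681 − 16.6323 = -6.46 °C.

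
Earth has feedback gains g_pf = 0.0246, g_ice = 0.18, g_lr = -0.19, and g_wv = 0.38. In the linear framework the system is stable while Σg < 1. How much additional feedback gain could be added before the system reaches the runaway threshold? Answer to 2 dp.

0.61

Current total gain = 0.0246 + 0.18 − 0.19 + 0.38 = 0.3946.
Margin to runaway = 1 − 0.3946 = 0.61.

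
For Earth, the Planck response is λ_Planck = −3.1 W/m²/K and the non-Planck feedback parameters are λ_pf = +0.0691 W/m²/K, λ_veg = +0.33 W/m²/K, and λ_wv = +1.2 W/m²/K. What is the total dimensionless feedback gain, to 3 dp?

Convert to gains: g_pf = 0.0691/3.1 = 0.02229; g_veg = 0.33/3.1 = 0.1065; g_wv = 1.2/3.1 = 0.3871.
Total gain g = 0.51589.

0.516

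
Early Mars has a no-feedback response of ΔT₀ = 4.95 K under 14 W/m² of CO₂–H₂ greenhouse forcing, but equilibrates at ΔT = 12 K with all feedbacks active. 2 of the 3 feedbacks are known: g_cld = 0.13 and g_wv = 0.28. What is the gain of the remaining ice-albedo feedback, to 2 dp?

Amplification A = ΔT/ΔT₀ = 12/4.95 = 2.424.
Total gain g = 1 − 1/A = 1 − 1/2.424 = 0.5875.
Known gains sum to 0.13 + 0.28 = 0.41.
g_ice = 0.5875 − 0.41 = 0.18.

0.18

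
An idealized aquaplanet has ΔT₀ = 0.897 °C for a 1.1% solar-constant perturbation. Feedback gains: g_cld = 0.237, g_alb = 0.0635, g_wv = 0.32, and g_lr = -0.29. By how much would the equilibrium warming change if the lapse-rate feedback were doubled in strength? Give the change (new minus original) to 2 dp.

Original: g = 0.3305, ΔT = 0.897/(1−0.3305) = 1.3398 °C.
With doubled lapse-rate: g' = 0.0405, ΔT' = 0.897/(1−0.0405) = 0.9349 °C.
Change = 0.9349 − 1.3398 = -0.40 °C.

-0.40 °C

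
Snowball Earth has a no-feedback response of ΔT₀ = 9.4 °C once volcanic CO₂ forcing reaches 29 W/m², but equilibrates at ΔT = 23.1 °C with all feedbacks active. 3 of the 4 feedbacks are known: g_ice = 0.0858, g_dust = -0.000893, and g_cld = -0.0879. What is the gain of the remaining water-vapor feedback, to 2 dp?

0.60

Amplification A = ΔT/ΔT₀ = 23.1/9.4 = 2.457.
Total gain g = 1 − 1/A = 1 − 1/2.457 = 0.593.
Known gains sum to 0.0858 − 0.000893 − 0.0879 = -0.002993.
g_wv = 0.593 + 0.002993 = 0.60.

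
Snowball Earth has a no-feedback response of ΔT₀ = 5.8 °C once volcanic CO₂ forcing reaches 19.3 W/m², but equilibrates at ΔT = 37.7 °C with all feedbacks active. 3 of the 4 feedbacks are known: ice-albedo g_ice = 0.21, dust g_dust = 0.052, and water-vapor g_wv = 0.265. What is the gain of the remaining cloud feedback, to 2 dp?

Amplification A = ΔT/ΔT₀ = 37.7/5.8 = 6.5.
Total gain g = 1 − 1/A = 1 − 1/6.5 = 0.8462.
Known gains sum to 0.21 + 0.052 + 0.265 = 0.527.
g_cld = 0.8462 − 0.527 = 0.32.

0.32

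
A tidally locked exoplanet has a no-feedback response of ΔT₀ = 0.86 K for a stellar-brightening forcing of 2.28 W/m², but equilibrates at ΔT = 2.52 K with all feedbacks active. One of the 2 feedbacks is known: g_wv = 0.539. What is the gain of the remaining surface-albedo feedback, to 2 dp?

Amplification A = ΔT/ΔT₀ = 2.52/0.86 = 2.93.
Total gain g = 1 − 1/A = 1 − 1/2.93 = 0.6587.
The known gain is 0.539.
g_alb = 0.6587 − 0.539 = 0.12.

0.12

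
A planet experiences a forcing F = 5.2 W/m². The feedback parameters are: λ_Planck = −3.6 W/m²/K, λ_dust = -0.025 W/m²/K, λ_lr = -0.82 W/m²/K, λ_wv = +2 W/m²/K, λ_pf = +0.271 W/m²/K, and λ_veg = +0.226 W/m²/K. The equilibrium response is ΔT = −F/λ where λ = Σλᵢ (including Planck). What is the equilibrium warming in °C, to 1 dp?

2.7 °C

Net feedback parameter λ = (−3.6) + (-0.025) + (-0.82) + (+2) + (+0.271) + (+0.226) = -1.948 W/m²/K.
ΔT = −F/λ = −5.2/(-1.948) = 2.7 °C.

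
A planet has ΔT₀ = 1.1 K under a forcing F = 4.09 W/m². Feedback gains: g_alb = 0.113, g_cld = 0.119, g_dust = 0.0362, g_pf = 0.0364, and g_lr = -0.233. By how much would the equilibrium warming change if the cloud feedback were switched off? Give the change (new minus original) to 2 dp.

Original: g = 0.0716, ΔT = 1.1/(1−0.0716) = 1.1848 K.
Without cloud: g' = -0.0474, ΔT' = 1.1/(1+0.0474) = 1.0502 K.
Change = 1.0502 − 1.1848 = -0.13 K.

-0.13 K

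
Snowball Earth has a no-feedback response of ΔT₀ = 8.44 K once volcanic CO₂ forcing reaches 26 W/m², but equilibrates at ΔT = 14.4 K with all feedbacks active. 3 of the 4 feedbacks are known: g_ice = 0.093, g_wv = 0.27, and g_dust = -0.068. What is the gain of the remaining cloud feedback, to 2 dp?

Amplification A = ΔT/ΔT₀ = 14.4/8.44 = 1.706.
Total gain g = 1 − 1/A = 1 − 1/1.706 = 0.4138.
Known gains sum to 0.093 + 0.27 − 0.068 = 0.295.
g_cld = 0.4138 − 0.295 = 0.12.

0.12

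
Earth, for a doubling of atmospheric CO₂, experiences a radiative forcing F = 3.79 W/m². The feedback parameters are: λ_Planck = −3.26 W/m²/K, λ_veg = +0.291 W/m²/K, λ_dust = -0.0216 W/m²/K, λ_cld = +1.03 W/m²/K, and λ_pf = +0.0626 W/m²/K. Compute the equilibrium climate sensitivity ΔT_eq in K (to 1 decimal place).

2.0 K

Net feedback parameter λ = (−3.26) + (+0.291) + (-0.0216) + (+1.03) + (+0.0626) = -1.898 W/m²/K.
ΔT = −F/λ = −3.79/(-1.898) = 2.0 K.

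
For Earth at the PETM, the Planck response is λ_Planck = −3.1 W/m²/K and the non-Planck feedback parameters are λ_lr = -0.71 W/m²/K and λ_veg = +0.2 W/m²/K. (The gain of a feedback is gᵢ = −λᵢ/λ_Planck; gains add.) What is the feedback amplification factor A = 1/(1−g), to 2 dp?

0.86

Convert to gains: g_lr = -0.71/3.1 = -0.229; g_veg = 0.2/3.1 = 0.06452.
Total gain g = -0.16448.
A = 1/(1 + 0.16448) = 0.86.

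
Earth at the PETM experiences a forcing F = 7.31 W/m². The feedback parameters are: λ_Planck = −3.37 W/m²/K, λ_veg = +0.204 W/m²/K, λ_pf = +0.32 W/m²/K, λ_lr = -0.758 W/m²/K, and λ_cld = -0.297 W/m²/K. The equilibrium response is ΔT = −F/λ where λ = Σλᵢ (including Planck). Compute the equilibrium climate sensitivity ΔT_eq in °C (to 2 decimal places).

1.87 °C

Net feedback parameter λ = (−3.37) + (+0.204) + (+0.32) + (-0.758) + (-0.297) = -3.901 W/m²/K.
ΔT = −F/λ = −7.31/(-3.901) = 1.87 °C.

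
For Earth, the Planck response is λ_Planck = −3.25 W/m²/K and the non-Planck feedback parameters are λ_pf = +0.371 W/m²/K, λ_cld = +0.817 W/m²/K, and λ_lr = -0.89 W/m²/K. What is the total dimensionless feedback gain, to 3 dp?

0.092

Convert to gains: g_pf = 0.371/3.25 = 0.1142; g_cld = 0.817/3.25 = 0.2514; g_lr = -0.89/3.25 = -0.2738.
Total gain g = 0.0918.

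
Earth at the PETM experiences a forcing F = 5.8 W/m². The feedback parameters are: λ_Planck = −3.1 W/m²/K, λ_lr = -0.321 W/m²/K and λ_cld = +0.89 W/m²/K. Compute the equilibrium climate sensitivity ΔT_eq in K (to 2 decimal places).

2.29 K

Net feedback parameter λ = (−3.1) + (-0.321) + (+0.89) = -2.531 W/m²/K.
ΔT = −F/λ = −5.8/(-2.531) = 2.29 K.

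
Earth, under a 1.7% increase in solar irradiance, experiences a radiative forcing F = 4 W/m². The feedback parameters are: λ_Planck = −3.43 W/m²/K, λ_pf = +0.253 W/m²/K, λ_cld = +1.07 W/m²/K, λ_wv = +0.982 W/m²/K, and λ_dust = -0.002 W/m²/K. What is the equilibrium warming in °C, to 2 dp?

3.55 °C

Net feedback parameter λ = (−3.43) + (+0.253) + (+1.07) + (+0.982) + (-0.002) = -1.127 W/m²/K.
ΔT = −F/λ = −4/(-1.127) = 3.55 °C.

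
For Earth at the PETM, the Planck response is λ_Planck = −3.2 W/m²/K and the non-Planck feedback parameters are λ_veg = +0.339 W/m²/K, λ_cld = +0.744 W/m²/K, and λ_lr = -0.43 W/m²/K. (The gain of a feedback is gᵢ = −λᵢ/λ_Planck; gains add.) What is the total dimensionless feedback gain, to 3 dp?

0.204

Convert to gains: g_veg = 0.339/3.2 = 0.1059; g_cld = 0.744/3.2 = 0.2325; g_lr = -0.43/3.2 = -0.1344.
Total gain g = 0.204.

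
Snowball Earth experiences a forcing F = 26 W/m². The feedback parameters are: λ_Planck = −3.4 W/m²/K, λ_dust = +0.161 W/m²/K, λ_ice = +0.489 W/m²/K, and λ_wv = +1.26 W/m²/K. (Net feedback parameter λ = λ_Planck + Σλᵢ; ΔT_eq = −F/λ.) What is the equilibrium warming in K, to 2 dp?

17.45 K

Net feedback parameter λ = (−3.4) + (+0.161) + (+0.489) + (+1.26) = -1.49 W/m²/K.
ΔT = −F/λ = −26/(-1.49) = 17.45 K.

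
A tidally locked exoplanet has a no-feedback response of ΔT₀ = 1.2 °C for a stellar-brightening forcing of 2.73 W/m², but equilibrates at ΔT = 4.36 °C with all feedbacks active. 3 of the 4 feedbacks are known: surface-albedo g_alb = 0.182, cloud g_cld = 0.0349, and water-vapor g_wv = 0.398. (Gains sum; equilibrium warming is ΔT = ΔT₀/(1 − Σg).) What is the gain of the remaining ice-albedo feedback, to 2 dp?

Amplification A = ΔT/ΔT₀ = 4.36/1.2 = 3.633.
Total gain g = 1 − 1/A = 1 − 1/3.633 = 0.7247.
Known gains sum to 0.182 + 0.0349 + 0.398 = 0.6149.
g_ice = 0.7247 − 0.6149 = 0.11.

0.11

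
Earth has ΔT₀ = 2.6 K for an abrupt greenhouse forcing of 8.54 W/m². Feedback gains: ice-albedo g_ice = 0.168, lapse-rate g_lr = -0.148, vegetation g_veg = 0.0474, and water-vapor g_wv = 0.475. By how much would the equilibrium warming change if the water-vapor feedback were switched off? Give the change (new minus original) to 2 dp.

-2.89 K

Original: g = 0.5424, ΔT = 2.6/(1−0.5424) = 5.6818 K.
Without water-vapor: g' = 0.0674, ΔT' = 2.6/(1−0.0674) = 2.7879 K.
Change = 2.7879 − 5.6818 = -2.89 K.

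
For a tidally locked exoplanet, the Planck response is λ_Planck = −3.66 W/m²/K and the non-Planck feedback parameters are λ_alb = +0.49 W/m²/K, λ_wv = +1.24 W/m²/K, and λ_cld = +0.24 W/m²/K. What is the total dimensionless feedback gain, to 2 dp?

Convert to gains: g_alb = 0.49/3.66 = 0.1339; g_wv = 1.24/3.66 = 0.3388; g_cld = 0.24/3.66 = 0.06557.
Total gain g = 0.53827.

0.54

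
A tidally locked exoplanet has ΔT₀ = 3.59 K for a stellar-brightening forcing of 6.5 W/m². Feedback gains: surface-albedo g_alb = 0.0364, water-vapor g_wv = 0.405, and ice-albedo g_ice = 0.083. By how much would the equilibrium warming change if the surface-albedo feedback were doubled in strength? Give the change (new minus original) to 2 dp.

Original: g = 0.5244, ΔT = 3.59/(1−0.5244) = 7.5484 K.
With doubled surface-albedo: g' = 0.5608, ΔT' = 3.59/(1−0.5608) = 8.1740 K.
Change = 8.1740 − 7.5484 = 0.63 K.

0.63 K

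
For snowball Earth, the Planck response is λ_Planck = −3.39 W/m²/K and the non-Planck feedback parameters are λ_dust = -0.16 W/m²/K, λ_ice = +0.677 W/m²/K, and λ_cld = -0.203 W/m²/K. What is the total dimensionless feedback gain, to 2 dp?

0.09

Convert to gains: g_dust = -0.16/3.39 = -0.0472; g_ice = 0.677/3.39 = 0.1997; g_cld = -0.203/3.39 = -0.05988.
Total gain g = 0.09262.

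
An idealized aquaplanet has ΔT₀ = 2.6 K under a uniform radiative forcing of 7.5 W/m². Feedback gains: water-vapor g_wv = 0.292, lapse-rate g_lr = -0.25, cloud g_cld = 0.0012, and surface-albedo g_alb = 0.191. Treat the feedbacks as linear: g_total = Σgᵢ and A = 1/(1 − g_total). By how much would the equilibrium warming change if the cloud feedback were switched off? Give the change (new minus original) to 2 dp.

Original: g = 0.2342, ΔT = 2.6/(1−0.2342) = 3.3951 K.
Without cloud: g' = 0.233, ΔT' = 2.6/(1−0.233) = 3.3898 K.
Change = 3.3898 − 3.3951 = -0.01 K.

-0.01 K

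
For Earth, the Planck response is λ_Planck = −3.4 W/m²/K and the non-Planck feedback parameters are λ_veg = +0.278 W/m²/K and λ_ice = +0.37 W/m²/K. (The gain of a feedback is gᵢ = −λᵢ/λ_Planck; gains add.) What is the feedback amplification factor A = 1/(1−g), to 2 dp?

1.24

Convert to gains: g_veg = 0.278/3.4 = 0.08176; g_ice = 0.37/3.4 = 0.1088.
Total gain g = 0.19056.
A = 1/(1 − 0.19056) = 1.24.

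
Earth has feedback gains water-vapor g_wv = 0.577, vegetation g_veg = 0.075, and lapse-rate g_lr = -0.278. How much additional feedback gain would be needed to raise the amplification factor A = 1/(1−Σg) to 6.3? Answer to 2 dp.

Current total gain = 0.374.
Target gain for A = 6.3: g* = 1 − 1/6.3 = 0.8413.
Additional gain needed = 0.8413 − 0.374 = 0.47.

0.47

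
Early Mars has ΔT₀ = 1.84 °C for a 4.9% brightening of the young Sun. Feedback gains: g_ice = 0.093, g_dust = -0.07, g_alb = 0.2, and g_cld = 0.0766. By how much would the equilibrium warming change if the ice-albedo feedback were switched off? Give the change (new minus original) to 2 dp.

Original: g = 0.2996, ΔT = 1.84/(1−0.2996) = 2.6271 °C.
Without ice-albedo: g' = 0.2066, ΔT' = 1.84/(1−0.2066) = 2.3191 °C.
Change = 2.3191 − 2.6271 = -0.31 °C.

-0.31 °C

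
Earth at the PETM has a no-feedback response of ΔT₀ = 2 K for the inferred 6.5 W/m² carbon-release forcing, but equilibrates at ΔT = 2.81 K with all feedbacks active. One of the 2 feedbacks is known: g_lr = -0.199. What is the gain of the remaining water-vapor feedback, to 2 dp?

0.49

Amplification A = ΔT/ΔT₀ = 2.81/2 = 1.405.
Total gain g = 1 − 1/A = 1 − 1/1.405 = 0.2883.
The known gain is -0.199.
g_wv = 0.2883 + 0.199 = 0.49.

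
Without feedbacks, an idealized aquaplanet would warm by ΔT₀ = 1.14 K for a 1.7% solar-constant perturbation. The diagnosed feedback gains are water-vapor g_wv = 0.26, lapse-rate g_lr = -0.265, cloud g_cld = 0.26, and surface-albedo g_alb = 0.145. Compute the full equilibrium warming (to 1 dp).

1.9 K

Total gain g = 0.26 − 0.265 + 0.26 + 0.145 = 0.4.
Amplification A = 1/(1 − 0.4) = 1.667.
ΔT = 1.14 × 1.667 = 1.9 K.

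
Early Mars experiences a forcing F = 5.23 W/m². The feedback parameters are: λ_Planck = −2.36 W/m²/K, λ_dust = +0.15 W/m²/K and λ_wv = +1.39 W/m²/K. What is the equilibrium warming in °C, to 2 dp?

Net feedback parameter λ = (−2.36) + (+0.15) + (+1.39) = -0.82 W/m²/K.
ΔT = −F/λ = −5.23/(-0.82) = 6.38 °C.

6.38 °C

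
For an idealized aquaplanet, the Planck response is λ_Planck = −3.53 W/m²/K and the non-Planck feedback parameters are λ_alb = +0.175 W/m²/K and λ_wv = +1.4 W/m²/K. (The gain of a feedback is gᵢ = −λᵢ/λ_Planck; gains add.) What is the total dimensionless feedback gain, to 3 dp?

0.446

Convert to gains: g_alb = 0.175/3.53 = 0.04958; g_wv = 1.4/3.53 = 0.3966.
Total gain g = 0.44618.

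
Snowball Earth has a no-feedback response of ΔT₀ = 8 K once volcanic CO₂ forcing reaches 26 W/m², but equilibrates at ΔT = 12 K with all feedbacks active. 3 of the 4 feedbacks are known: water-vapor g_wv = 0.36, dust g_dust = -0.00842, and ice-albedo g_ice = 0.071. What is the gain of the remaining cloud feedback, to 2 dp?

-0.09

Amplification A = ΔT/ΔT₀ = 12/8 = 1.5.
Total gain g = 1 − 1/A = 1 − 1/1.5 = 0.3333.
Known gains sum to 0.36 − 0.00842 + 0.071 = 0.42258.
g_cld = 0.3333 − 0.42258 = -0.09.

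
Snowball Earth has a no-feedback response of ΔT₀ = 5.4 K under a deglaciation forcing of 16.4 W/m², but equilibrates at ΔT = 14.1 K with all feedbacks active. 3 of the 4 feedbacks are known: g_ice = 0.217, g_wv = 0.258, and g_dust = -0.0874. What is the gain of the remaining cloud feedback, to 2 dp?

Amplification A = ΔT/ΔT₀ = 14.1/5.4 = 2.611.
Total gain g = 1 − 1/A = 1 − 1/2.611 = 0.617.
Known gains sum to 0.217 + 0.258 − 0.0874 = 0.3876.
g_cld = 0.617 − 0.3876 = 0.23.

0.23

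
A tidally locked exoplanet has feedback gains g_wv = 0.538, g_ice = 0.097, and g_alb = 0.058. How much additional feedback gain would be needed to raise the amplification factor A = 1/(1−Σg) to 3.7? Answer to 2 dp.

Current total gain = 0.693.
Target gain for A = 3.7: g* = 1 − 1/3.7 = 0.7297.
Additional gain needed = 0.7297 − 0.693 = 0.04.

0.04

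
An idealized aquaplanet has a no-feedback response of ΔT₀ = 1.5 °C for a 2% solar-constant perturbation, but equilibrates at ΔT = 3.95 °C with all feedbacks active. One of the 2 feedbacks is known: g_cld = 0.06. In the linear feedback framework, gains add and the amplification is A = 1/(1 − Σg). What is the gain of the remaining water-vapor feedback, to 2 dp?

Amplification A = ΔT/ΔT₀ = 3.95/1.5 = 2.633.
Total gain g = 1 − 1/A = 1 − 1/2.633 = 0.6202.
The known gain is 0.06.
g_wv = 0.6202 − 0.06 = 0.56.

0.56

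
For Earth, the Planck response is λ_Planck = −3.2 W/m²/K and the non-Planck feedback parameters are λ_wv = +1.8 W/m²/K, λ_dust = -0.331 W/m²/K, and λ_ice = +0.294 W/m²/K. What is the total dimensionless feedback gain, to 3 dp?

Convert to gains: g_wv = 1.8/3.2 = 0.5625; g_dust = -0.331/3.2 = -0.1034; g_ice = 0.294/3.2 = 0.09187.
Total gain g = 0.55097.

0.551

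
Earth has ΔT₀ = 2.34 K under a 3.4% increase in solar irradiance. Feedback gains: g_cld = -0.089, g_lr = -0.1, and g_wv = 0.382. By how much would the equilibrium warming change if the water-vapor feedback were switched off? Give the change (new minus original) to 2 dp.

Original: g = 0.193, ΔT = 2.34/(1−0.193) = 2.8996 K.
Without water-vapor: g' = -0.189, ΔT' = 2.34/(1+0.189) = 1.9680 K.
Change = 1.9680 − 2.8996 = -0.93 K.

-0.93 K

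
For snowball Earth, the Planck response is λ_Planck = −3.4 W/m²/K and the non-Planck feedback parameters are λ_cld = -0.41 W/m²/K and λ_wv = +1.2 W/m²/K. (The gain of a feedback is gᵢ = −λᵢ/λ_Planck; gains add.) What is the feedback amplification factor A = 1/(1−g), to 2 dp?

Convert to gains: g_cld = -0.41/3.4 = -0.1206; g_wv = 1.2/3.4 = 0.3529.
Total gain g = 0.2323.
A = 1/(1 − 0.2323) = 1.30.

1.30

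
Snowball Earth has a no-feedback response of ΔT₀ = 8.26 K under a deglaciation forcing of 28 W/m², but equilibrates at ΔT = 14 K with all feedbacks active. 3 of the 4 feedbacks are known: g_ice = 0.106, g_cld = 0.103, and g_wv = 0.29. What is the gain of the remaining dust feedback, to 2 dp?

Amplification A = ΔT/ΔT₀ = 14/8.26 = 1.695.
Total gain g = 1 − 1/A = 1 − 1/1.695 = 0.41.
Known gains sum to 0.106 + 0.103 + 0.29 = 0.499.
g_dust = 0.41 − 0.499 = -0.09.

-0.09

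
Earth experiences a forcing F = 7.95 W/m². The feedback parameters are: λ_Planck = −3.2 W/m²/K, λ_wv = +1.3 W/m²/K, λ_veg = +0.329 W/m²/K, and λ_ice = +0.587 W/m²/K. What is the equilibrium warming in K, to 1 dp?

Net feedback parameter λ = (−3.2) + (+1.3) + (+0.329) + (+0.587) = -0.984 W/m²/K.
ΔT = −F/λ = −7.95/(-0.984) = 8.1 K.

8.1 K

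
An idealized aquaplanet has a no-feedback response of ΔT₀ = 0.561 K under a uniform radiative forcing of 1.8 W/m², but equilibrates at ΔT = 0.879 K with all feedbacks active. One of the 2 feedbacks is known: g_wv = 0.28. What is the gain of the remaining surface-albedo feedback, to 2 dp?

0.08

Amplification A = ΔT/ΔT₀ = 0.879/0.561 = 1.567.
Total gain g = 1 − 1/A = 1 − 1/1.567 = 0.3618.
The known gain is 0.28.
g_alb = 0.3618 − 0.28 = 0.08.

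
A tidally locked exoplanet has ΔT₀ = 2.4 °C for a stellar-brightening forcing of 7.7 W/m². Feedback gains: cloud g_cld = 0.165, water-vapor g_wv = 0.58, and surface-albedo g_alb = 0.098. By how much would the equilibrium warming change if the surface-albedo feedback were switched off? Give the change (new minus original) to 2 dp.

-5.87 °C

Original: g = 0.843, ΔT = 2.4/(1−0.843) = 15.2866 °C.
Without surface-albedo: g' = 0.745, ΔT' = 2.4/(1−0.745) = 9.4118 °C.
Change = 9.4118 − 15.2866 = -5.87 °C.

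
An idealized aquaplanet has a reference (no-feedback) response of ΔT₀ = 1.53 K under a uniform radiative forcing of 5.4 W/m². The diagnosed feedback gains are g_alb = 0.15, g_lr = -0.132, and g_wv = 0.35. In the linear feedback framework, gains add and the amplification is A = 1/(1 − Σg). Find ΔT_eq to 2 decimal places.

Total gain g = 0.15 − 0.132 + 0.35 = 0.368.
Amplification A = 1/(1 − 0.368) = 1.582.
ΔT = 1.53 × 1.582 = 2.42 K.

2.42 K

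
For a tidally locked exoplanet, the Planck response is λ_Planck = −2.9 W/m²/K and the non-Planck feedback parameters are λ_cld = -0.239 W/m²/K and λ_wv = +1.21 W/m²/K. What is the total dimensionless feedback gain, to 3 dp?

Convert to gains: g_cld = -0.239/2.9 = -0.08241; g_wv = 1.21/2.9 = 0.4172.
Total gain g = 0.33479.

0.335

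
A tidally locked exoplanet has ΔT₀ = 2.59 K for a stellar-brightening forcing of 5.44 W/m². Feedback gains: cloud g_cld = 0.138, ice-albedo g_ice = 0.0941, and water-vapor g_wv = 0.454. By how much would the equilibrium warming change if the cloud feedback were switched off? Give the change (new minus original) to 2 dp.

-2.52 K

Original: g = 0.6861, ΔT = 2.59/(1−0.6861) = 8.2510 K.
Without cloud: g' = 0.5481, ΔT' = 2.59/(1−0.5481) = 5.7314 K.
Change = 5.7314 − 8.2510 = -2.52 K.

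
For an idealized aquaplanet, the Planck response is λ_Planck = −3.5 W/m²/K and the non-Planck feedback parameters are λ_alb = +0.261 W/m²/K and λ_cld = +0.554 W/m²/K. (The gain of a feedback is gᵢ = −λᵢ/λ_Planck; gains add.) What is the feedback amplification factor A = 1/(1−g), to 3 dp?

Convert to gains: g_alb = 0.261/3.5 = 0.07457; g_cld = 0.554/3.5 = 0.1583.
Total gain g = 0.23287.
A = 1/(1 − 0.23287) = 1.304.

1.304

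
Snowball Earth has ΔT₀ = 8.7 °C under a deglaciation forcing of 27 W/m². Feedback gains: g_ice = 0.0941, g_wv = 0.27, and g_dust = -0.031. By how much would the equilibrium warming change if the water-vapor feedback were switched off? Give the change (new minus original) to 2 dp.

Original: g = 0.3331, ΔT = 8.7/(1−0.3331) = 13.0454 °C.
Without water-vapor: g' = 0.0631, ΔT' = 8.7/(1−0.0631) = 9.2859 °C.
Change = 9.2859 − 13.0454 = -3.76 °C.

-3.76 °C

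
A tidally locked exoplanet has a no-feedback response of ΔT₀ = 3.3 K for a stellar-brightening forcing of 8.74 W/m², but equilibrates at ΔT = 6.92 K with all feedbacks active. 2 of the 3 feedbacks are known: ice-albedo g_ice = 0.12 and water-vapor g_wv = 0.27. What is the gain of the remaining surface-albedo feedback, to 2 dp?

0.13

Amplification A = ΔT/ΔT₀ = 6.92/3.3 = 2.097.
Total gain g = 1 − 1/A = 1 − 1/2.097 = 0.5231.
Known gains sum to 0.12 + 0.27 = 0.39.
g_alb = 0.5231 − 0.39 = 0.13.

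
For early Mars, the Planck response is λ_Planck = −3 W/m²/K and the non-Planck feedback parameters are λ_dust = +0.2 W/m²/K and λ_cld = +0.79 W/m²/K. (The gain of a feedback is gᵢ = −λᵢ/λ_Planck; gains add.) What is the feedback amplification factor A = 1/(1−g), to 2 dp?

Convert to gains: g_dust = 0.2/3 = 0.06667; g_cld = 0.79/3 = 0.2633.
Total gain g = 0.32997.
A = 1/(1 − 0.32997) = 1.49.

1.49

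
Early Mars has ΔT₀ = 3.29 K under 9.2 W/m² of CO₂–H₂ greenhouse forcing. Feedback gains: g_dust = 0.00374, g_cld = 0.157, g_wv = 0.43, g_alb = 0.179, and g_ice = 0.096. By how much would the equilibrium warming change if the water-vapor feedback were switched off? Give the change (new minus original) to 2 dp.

Original: g = 0.86574, ΔT = 3.29/(1−0.86574) = 24.5047 K.
Without water-vapor: g' = 0.43574, ΔT' = 3.29/(1−0.43574) = 5.8306 K.
Change = 5.8306 − 24.5047 = -18.67 K.

-18.67 K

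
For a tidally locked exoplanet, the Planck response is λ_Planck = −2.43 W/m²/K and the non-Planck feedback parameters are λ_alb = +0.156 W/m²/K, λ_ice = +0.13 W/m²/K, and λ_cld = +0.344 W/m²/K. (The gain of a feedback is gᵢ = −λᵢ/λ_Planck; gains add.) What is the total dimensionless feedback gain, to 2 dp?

0.26

Convert to gains: g_alb = 0.156/2.43 = 0.0642; g_ice = 0.13/2.43 = 0.0535; g_cld = 0.344/2.43 = 0.1416.
Total gain g = 0.2593.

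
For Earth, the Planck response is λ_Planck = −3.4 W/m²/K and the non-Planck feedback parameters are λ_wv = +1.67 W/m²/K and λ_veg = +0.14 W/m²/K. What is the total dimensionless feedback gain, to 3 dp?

Convert to gains: g_wv = 1.67/3.4 = 0.4912; g_veg = 0.14/3.4 = 0.04118.
Total gain g = 0.53238.

0.532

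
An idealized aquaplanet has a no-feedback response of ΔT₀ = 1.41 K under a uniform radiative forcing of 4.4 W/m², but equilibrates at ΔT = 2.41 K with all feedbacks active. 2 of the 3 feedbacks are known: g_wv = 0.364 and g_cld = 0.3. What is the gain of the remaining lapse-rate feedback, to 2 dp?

Amplification A = ΔT/ΔT₀ = 2.41/1.41 = 1.709.
Total gain g = 1 − 1/A = 1 − 1/1.709 = 0.4149.
Known gains sum to 0.364 + 0.3 = 0.664.
g_lr = 0.4149 − 0.664 = -0.25.

-0.25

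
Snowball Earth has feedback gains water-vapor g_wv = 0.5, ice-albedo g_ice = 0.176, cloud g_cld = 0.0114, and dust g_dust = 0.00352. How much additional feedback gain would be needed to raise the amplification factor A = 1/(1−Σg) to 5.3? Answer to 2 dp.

Current total gain = 0.69092.
Target gain for A = 5.3: g* = 1 − 1/5.3 = 0.8113.
Additional gain needed = 0.8113 − 0.69092 = 0.12.

0.12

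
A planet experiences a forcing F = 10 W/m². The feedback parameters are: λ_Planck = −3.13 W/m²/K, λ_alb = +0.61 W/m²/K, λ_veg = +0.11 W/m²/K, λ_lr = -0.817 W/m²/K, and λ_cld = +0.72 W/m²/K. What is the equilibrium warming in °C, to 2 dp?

3.99 °C

Net feedback parameter λ = (−3.13) + (+0.61) + (+0.11) + (-0.817) + (+0.72) = -2.507 W/m²/K.
ΔT = −F/λ = −10/(-2.507) = 3.99 °C.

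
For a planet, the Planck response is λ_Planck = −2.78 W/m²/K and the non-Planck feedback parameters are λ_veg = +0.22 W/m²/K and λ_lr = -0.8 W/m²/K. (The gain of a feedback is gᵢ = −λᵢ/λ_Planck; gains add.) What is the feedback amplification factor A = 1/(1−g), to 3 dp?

Convert to gains: g_veg = 0.22/2.78 = 0.07914; g_lr = -0.8/2.78 = -0.2878.
Total gain g = -0.20866.
A = 1/(1 + 0.20866) = 0.827.

0.827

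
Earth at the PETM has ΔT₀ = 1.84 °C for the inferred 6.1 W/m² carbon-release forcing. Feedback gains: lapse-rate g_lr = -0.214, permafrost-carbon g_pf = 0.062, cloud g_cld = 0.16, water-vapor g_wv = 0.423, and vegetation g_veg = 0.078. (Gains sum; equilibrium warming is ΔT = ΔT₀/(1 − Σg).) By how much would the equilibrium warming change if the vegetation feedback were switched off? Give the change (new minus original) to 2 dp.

-0.51 °C

Original: g = 0.509, ΔT = 1.84/(1−0.509) = 3.7475 °C.
Without vegetation: g' = 0.431, ΔT' = 1.84/(1−0.431) = 3.2337 °C.
Change = 3.2337 − 3.7475 = -0.51 °C.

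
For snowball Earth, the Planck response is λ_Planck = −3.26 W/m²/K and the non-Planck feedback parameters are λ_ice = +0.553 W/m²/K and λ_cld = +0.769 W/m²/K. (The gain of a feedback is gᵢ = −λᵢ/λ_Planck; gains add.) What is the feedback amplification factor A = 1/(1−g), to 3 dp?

1.682

Convert to gains: g_ice = 0.553/3.26 = 0.1696; g_cld = 0.769/3.26 = 0.2359.
Total gain g = 0.4055.
A = 1/(1 − 0.4055) = 1.682.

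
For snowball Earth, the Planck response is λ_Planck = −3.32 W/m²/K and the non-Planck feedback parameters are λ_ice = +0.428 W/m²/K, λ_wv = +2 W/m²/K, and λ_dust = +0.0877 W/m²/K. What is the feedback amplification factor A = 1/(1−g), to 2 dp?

4.13

Convert to gains: g_ice = 0.428/3.32 = 0.1289; g_wv = 2/3.32 = 0.6024; g_dust = 0.0877/3.32 = 0.02642.
Total gain g = 0.75772.
A = 1/(1 − 0.75772) = 4.13.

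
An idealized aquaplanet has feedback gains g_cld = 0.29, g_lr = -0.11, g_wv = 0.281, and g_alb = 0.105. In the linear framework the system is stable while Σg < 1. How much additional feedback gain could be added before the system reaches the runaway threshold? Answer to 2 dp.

Current total gain = 0.29 − 0.11 + 0.281 + 0.105 = 0.566.
Margin to runaway = 1 − 0.566 = 0.43.

0.43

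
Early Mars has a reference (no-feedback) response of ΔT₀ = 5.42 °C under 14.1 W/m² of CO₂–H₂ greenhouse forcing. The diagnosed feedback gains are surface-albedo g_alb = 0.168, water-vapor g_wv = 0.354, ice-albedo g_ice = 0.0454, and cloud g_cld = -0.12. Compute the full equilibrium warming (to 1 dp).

Total gain g = 0.168 + 0.354 + 0.0454 − 0.12 = 0.4474.
Amplification A = 1/(1 − 0.4474) = 1.81.
ΔT = 5.42 × 1.81 = 9.8 °C.

9.8 °C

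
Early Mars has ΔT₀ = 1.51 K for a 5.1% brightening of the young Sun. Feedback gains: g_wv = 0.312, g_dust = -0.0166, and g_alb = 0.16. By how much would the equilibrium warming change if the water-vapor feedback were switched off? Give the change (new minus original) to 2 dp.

-1.01 K

Original: g = 0.4554, ΔT = 1.51/(1−0.4554) = 2.7727 K.
Without water-vapor: g' = 0.1434, ΔT' = 1.51/(1−0.1434) = 1.7628 K.
Change = 1.7628 − 2.7727 = -1.01 K.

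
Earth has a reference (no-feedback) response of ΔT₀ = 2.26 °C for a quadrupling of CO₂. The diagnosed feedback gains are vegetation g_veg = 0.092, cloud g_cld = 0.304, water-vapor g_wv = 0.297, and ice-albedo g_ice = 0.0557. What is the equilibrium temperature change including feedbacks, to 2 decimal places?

Total gain g = 0.092 + 0.304 + 0.297 + 0.0557 = 0.7487.
Amplification A = 1/(1 − 0.7487) = 3.979.
ΔT = 2.26 × 3.979 = 8.99 °C.

8.99 °C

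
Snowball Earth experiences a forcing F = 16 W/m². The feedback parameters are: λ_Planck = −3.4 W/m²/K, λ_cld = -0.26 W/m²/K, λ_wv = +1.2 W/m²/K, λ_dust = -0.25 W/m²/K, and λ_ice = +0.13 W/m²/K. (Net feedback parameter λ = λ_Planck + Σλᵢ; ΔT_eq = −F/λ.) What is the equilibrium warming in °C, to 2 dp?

Net feedback parameter λ = (−3.4) + (-0.26) + (+1.2) + (-0.25) + (+0.13) = -2.58 W/m²/K.
ΔT = −F/λ = −16/(-2.58) = 6.20 °C.

6.20 °C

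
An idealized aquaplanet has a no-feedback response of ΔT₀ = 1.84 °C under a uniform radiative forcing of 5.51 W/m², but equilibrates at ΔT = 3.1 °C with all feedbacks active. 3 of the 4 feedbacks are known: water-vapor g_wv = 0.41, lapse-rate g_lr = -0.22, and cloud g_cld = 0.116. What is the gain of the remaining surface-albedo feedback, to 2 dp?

Amplification A = ΔT/ΔT₀ = 3.1/1.84 = 1.685.
Total gain g = 1 − 1/A = 1 − 1/1.685 = 0.4065.
Known gains sum to 0.41 − 0.22 + 0.116 = 0.306.
g_alb = 0.4065 − 0.306 = 0.10.

0.10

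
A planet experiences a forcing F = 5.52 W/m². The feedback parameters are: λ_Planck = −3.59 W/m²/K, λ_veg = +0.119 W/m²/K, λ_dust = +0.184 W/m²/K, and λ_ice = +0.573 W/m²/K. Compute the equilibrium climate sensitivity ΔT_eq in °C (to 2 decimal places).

Net feedback parameter λ = (−3.59) + (+0.119) + (+0.184) + (+0.573) = -2.714 W/m²/K.
ΔT = −F/λ = −5.52/(-2.714) = 2.03 °C.

2.03 °C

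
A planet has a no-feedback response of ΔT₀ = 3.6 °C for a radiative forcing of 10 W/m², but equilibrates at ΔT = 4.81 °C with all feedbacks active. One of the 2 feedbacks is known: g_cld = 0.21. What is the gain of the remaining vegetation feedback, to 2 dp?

Amplification A = ΔT/ΔT₀ = 4.81/3.6 = 1.336.
Total gain g = 1 − 1/A = 1 − 1/1.336 = 0.2515.
The known gain is 0.21.
g_veg = 0.2515 − 0.21 = 0.04.

0.04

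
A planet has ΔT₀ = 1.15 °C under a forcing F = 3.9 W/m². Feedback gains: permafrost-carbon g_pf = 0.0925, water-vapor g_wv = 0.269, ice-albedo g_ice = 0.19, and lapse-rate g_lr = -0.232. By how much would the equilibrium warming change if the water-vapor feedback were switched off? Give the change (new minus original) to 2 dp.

Original: g = 0.3195, ΔT = 1.15/(1−0.3195) = 1.6899 °C.
Without water-vapor: g' = 0.0505, ΔT' = 1.15/(1−0.0505) = 1.2112 °C.
Change = 1.2112 − 1.6899 = -0.48 °C.

-0.48 °C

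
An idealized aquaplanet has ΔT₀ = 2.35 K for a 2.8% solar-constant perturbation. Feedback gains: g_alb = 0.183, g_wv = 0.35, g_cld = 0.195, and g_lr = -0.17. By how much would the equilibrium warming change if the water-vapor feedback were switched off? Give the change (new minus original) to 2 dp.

-2.35 K

Original: g = 0.558, ΔT = 2.35/(1−0.558) = 5.3167 K.
Without water-vapor: g' = 0.208, ΔT' = 2.35/(1−0.208) = 2.9672 K.
Change = 2.9672 − 5.3167 = -2.35 K.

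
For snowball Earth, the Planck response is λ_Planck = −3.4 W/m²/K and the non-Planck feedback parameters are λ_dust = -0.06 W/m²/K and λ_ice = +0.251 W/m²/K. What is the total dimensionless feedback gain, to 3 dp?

0.056

Convert to gains: g_dust = -0.06/3.4 = -0.01765; g_ice = 0.251/3.4 = 0.07382.
Total gain g = 0.05617.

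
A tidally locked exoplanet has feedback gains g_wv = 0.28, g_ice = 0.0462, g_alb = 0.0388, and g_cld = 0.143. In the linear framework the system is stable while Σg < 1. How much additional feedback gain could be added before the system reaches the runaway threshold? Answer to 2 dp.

Current total gain = 0.28 + 0.0462 + 0.0388 + 0.143 = 0.508.
Margin to runaway = 1 − 0.508 = 0.49.

0.49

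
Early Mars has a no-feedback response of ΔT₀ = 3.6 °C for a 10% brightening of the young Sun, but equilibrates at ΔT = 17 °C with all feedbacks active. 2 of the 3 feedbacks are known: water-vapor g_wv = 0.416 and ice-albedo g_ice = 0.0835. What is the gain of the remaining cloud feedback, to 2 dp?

Amplification A = ΔT/ΔT₀ = 17/3.6 = 4.722.
Total gain g = 1 − 1/A = 1 − 1/4.722 = 0.7882.
Known gains sum to 0.416 + 0.0835 = 0.4995.
g_cld = 0.7882 − 0.4995 = 0.29.

0.29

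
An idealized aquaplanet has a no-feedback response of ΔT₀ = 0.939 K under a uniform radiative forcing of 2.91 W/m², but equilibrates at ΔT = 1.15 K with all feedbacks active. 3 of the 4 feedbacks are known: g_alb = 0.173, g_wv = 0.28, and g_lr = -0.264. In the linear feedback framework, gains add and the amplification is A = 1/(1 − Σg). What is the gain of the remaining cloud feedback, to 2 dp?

Amplification A = ΔT/ΔT₀ = 1.15/0.939 = 1.225.
Total gain g = 1 − 1/A = 1 − 1/1.225 = 0.1837.
Known gains sum to 0.173 + 0.28 − 0.264 = 0.189.
g_cld = 0.1837 − 0.189 = -0.01.

-0.01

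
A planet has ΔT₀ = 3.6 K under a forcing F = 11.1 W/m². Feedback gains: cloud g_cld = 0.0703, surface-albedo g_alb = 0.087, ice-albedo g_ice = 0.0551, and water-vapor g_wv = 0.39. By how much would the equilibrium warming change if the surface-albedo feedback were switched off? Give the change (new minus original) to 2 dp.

Original: g = 0.6024, ΔT = 3.6/(1−0.6024) = 9.0543 K.
Without surface-albedo: g' = 0.5154, ΔT' = 3.6/(1−0.5154) = 7.4288 K.
Change = 7.4288 − 9.0543 = -1.63 K.

-1.63 K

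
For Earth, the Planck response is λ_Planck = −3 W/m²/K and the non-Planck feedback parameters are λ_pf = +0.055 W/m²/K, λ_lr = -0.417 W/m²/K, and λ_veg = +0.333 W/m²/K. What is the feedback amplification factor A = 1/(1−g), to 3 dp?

Convert to gains: g_pf = 0.055/3 = 0.01833; g_lr = -0.417/3 = -0.139; g_veg = 0.333/3 = 0.111.
Total gain g = -0.00967.
A = 1/(1 + 0.00967) = 0.990.

0.990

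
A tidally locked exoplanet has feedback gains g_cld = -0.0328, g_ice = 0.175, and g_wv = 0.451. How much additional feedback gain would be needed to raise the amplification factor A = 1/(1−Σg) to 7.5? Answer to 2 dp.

Current total gain = 0.5932.
Target gain for A = 7.5: g* = 1 − 1/7.5 = 0.8667.
Additional gain needed = 0.8667 − 0.5932 = 0.27.

0.27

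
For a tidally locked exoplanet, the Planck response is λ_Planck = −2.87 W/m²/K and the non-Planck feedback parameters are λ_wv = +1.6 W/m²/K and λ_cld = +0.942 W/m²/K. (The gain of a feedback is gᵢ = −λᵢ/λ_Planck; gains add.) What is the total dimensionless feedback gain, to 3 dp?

Convert to gains: g_wv = 1.6/2.87 = 0.5575; g_cld = 0.942/2.87 = 0.3282.
Total gain g = 0.8857.

0.886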